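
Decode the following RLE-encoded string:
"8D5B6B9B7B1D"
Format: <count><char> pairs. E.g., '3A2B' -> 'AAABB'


Expanding each <count><char> pair:
  8D -> 'DDDDDDDD'
  5B -> 'BBBBB'
  6B -> 'BBBBBB'
  9B -> 'BBBBBBBBB'
  7B -> 'BBBBBBB'
  1D -> 'D'

Decoded = DDDDDDDDBBBBBBBBBBBBBBBBBBBBBBBBBBBD


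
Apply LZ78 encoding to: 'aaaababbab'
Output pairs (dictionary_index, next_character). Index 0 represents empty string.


LZ78 encoding steps:
Dictionary: {0: ''}
Step 1: w='' (idx 0), next='a' -> output (0, 'a'), add 'a' as idx 1
Step 2: w='a' (idx 1), next='a' -> output (1, 'a'), add 'aa' as idx 2
Step 3: w='a' (idx 1), next='b' -> output (1, 'b'), add 'ab' as idx 3
Step 4: w='ab' (idx 3), next='b' -> output (3, 'b'), add 'abb' as idx 4
Step 5: w='ab' (idx 3), end of input -> output (3, '')


Encoded: [(0, 'a'), (1, 'a'), (1, 'b'), (3, 'b'), (3, '')]


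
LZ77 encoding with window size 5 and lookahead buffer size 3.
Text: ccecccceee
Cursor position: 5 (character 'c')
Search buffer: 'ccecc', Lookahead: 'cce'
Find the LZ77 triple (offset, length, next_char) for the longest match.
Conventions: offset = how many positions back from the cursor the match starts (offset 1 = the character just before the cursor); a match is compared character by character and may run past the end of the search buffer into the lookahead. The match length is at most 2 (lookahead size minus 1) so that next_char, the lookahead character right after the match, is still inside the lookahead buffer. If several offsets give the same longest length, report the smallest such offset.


Try each offset into the search buffer:
  offset=1 (pos 4, char 'c'): match length 2
  offset=2 (pos 3, char 'c'): match length 2
  offset=3 (pos 2, char 'e'): match length 0
  offset=4 (pos 1, char 'c'): match length 1
  offset=5 (pos 0, char 'c'): match length 2
Longest match has length 2, found at offsets 1, 2, 5; take the smallest, offset 1.
next_char = character at position 5 + 2 = 7 -> 'e'

Best match: offset=1, length=2 (matching 'cc' starting at position 4)
LZ77 triple: (1, 2, 'e')


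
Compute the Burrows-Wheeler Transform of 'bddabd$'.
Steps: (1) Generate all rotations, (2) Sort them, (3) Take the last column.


Rotations (sorted):
  0: $bddabd -> last char: d
  1: abd$bdd -> last char: d
  2: bd$bdda -> last char: a
  3: bddabd$ -> last char: $
  4: d$bddab -> last char: b
  5: dabd$bd -> last char: d
  6: ddabd$b -> last char: b


BWT = dda$bdb


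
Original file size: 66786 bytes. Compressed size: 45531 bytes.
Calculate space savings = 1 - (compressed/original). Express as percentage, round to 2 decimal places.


ratio = compressed/original = 45531/66786 = 0.681745
savings = 1 - ratio = 1 - 0.681745 = 0.318255
as a percentage: 0.318255 * 100 = 31.83%

Space savings = 1 - 45531/66786 = 31.83%


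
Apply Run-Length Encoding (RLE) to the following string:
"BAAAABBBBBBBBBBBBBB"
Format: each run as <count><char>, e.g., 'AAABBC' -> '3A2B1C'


Scanning runs left to right:
  i=0: run of 'B' x 1 -> '1B'
  i=1: run of 'A' x 4 -> '4A'
  i=5: run of 'B' x 14 -> '14B'

RLE = 1B4A14B


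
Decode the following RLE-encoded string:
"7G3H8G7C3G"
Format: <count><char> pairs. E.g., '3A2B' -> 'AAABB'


Expanding each <count><char> pair:
  7G -> 'GGGGGGG'
  3H -> 'HHH'
  8G -> 'GGGGGGGG'
  7C -> 'CCCCCCC'
  3G -> 'GGG'

Decoded = GGGGGGGHHHGGGGGGGGCCCCCCCGGG


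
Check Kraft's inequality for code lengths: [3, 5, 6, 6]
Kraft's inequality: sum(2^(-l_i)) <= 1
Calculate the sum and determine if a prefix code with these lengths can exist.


Sum = 2^(-3) + 2^(-5) + 2^(-6) + 2^(-6)
    = 0.125 + 0.03125 + 0.015625 + 0.015625
    = 12/64 = 0.1875
Since 0.1875 <= 1, Kraft's inequality IS satisfied.
A prefix code with these lengths CAN exist.

Kraft sum = 0.1875. Satisfied.


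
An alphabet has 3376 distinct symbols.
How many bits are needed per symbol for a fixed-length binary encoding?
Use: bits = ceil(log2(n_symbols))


log2(3376) = 11.7211
Bracket: 2^11 = 2048 < 3376 <= 2^12 = 4096
So ceil(log2(3376)) = 12

bits = ceil(log2(3376)) = ceil(11.7211) = 12 bits


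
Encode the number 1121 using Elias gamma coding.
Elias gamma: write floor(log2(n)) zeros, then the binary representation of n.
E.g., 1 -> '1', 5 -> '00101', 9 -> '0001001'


num_bits = floor(log2(1121)) + 1 = 11
leading_zeros = num_bits - 1 = 10
binary(1121) = 10001100001

Elias gamma(1121) = '0000000000' + '10001100001' = 000000000010001100001 (21 bits)


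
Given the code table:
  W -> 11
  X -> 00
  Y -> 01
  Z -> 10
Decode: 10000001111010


Decoding:
10 -> Z
00 -> X
00 -> X
01 -> Y
11 -> W
10 -> Z
10 -> Z


Result: ZXXYWZZ


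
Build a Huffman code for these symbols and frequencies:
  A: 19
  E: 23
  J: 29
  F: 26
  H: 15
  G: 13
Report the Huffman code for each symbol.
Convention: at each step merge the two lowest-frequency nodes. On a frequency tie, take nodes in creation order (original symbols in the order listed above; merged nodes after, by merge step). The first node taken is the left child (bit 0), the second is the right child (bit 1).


Huffman tree construction:
Step 1: Merge G(13) + H(15) = 28
Step 2: Merge A(19) + E(23) = 42
Step 3: Merge F(26) + (G+H)(28) = 54
Step 4: Merge J(29) + (A+E)(42) = 71
Step 5: Merge (F+(G+H))(54) + (J+(A+E))(71) = 125
Read each symbol's code off the tree from the root (left child = 0, right child = 1).

Codes:
  A: 110 (length 3)
  E: 111 (length 3)
  J: 10 (length 2)
  F: 00 (length 2)
  H: 011 (length 3)
  G: 010 (length 3)
Average code length: 320/125 = 2.5600 bits/symbol


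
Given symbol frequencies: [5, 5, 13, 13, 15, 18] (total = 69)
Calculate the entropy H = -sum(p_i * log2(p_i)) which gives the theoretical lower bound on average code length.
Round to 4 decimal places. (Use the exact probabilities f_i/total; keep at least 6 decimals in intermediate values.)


Per-symbol terms -p_i * log2(p_i) with p_i = f_i/69:
  p = 5/69 = 0.072464: log2(p) = -3.786596, -p*log2(p) = 0.274391
  p = 5/69 = 0.072464: log2(p) = -3.786596, -p*log2(p) = 0.274391
  p = 13/69 = 0.188406: log2(p) = -2.408085, -p*log2(p) = 0.453697
  p = 13/69 = 0.188406: log2(p) = -2.408085, -p*log2(p) = 0.453697
  p = 15/69 = 0.217391: log2(p) = -2.201634, -p*log2(p) = 0.478616
  p = 18/69 = 0.260870: log2(p) = -1.938599, -p*log2(p) = 0.505722
H = 0.274391 + 0.274391 + 0.453697 + 0.453697 + 0.478616 + 0.505722 = 2.440514

H = 2.4405 bits/symbol


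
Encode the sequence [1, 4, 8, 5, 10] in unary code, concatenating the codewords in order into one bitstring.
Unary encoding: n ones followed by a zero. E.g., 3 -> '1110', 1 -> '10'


Encode each number as n ones followed by a terminating 0:
  1 -> 10 (2 bits)
  4 -> 11110 (5 bits)
  8 -> 111111110 (9 bits)
  5 -> 111110 (6 bits)
  10 -> 11111111110 (11 bits)
Total length = 2 + 5 + 9 + 6 + 11 = 33 bits.

Unary([1, 4, 8, 5, 10]) = 101111011111111011111011111111110 (33 bits)


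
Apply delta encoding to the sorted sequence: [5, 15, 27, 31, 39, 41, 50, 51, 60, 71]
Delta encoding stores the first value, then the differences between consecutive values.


First value: 5
Deltas:
  15 - 5 = 10
  27 - 15 = 12
  31 - 27 = 4
  39 - 31 = 8
  41 - 39 = 2
  50 - 41 = 9
  51 - 50 = 1
  60 - 51 = 9
  71 - 60 = 11


Delta encoded: [5, 10, 12, 4, 8, 2, 9, 1, 9, 11]


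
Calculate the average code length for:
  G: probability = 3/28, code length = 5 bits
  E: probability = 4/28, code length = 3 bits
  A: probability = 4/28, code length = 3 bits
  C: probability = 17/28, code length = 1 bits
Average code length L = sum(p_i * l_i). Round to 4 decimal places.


Weighted contributions p_i * l_i:
  G: (3/28) * 5 = 15/28
  E: (4/28) * 3 = 12/28
  A: (4/28) * 3 = 12/28
  C: (17/28) * 1 = 17/28
Sum = (15 + 12 + 12 + 17)/28 = 56/28

L = 56/28 = 2.0000 bits/symbol


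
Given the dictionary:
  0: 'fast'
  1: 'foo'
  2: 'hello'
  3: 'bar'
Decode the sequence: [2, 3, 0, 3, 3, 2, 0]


Look up each index in the dictionary:
  2 -> 'hello'
  3 -> 'bar'
  0 -> 'fast'
  3 -> 'bar'
  3 -> 'bar'
  2 -> 'hello'
  0 -> 'fast'

Decoded: "hello bar fast bar bar hello fast"


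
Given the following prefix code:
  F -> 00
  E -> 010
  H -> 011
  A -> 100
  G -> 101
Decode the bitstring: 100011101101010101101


Decoding step by step:
Bits 100 -> A
Bits 011 -> H
Bits 101 -> G
Bits 101 -> G
Bits 010 -> E
Bits 101 -> G
Bits 101 -> G


Decoded message: AHGGEGG


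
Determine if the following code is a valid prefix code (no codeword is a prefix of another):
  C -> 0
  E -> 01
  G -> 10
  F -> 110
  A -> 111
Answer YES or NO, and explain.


Checking each pair (does one codeword prefix another?):
  C='0' vs E='01': prefix -- VIOLATION

NO -- this is NOT a valid prefix code. C (0) is a prefix of E (01).


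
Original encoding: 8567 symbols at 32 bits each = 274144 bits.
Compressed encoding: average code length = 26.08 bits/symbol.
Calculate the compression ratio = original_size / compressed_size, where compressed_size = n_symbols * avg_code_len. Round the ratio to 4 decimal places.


original_size = n_symbols * orig_bits = 8567 * 32 = 274144 bits
compressed_size = n_symbols * avg_code_len = 8567 * 26.08 = 223427.36 bits
ratio = original_size / compressed_size = 274144 / 223427.36 = 1.227

Compression ratio = 1.227


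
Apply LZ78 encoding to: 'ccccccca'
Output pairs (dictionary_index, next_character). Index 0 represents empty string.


LZ78 encoding steps:
Dictionary: {0: ''}
Step 1: w='' (idx 0), next='c' -> output (0, 'c'), add 'c' as idx 1
Step 2: w='c' (idx 1), next='c' -> output (1, 'c'), add 'cc' as idx 2
Step 3: w='cc' (idx 2), next='c' -> output (2, 'c'), add 'ccc' as idx 3
Step 4: w='c' (idx 1), next='a' -> output (1, 'a'), add 'ca' as idx 4


Encoded: [(0, 'c'), (1, 'c'), (2, 'c'), (1, 'a')]


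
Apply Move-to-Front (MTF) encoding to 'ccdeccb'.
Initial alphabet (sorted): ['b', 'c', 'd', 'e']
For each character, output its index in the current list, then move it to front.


MTF encoding:
'c': index 1 in ['b', 'c', 'd', 'e'] -> ['c', 'b', 'd', 'e']
'c': index 0 in ['c', 'b', 'd', 'e'] -> ['c', 'b', 'd', 'e']
'd': index 2 in ['c', 'b', 'd', 'e'] -> ['d', 'c', 'b', 'e']
'e': index 3 in ['d', 'c', 'b', 'e'] -> ['e', 'd', 'c', 'b']
'c': index 2 in ['e', 'd', 'c', 'b'] -> ['c', 'e', 'd', 'b']
'c': index 0 in ['c', 'e', 'd', 'b'] -> ['c', 'e', 'd', 'b']
'b': index 3 in ['c', 'e', 'd', 'b'] -> ['b', 'c', 'e', 'd']


Output: [1, 0, 2, 3, 2, 0, 3]


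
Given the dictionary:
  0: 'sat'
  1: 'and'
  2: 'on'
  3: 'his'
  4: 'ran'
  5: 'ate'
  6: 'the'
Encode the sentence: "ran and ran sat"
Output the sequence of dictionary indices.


Look up each word in the dictionary:
  'ran' -> 4
  'and' -> 1
  'ran' -> 4
  'sat' -> 0

Encoded: [4, 1, 4, 0]


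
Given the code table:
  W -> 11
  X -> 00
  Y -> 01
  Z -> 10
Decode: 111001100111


Decoding:
11 -> W
10 -> Z
01 -> Y
10 -> Z
01 -> Y
11 -> W


Result: WZYZYW


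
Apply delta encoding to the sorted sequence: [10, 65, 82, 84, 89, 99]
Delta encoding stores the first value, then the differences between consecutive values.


First value: 10
Deltas:
  65 - 10 = 55
  82 - 65 = 17
  84 - 82 = 2
  89 - 84 = 5
  99 - 89 = 10


Delta encoded: [10, 55, 17, 2, 5, 10]


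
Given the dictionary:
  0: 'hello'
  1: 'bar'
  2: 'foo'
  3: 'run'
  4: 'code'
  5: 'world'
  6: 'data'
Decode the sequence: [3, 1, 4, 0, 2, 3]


Look up each index in the dictionary:
  3 -> 'run'
  1 -> 'bar'
  4 -> 'code'
  0 -> 'hello'
  2 -> 'foo'
  3 -> 'run'

Decoded: "run bar code hello foo run"


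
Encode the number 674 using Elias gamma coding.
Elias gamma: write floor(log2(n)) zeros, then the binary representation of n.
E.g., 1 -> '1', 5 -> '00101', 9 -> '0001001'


num_bits = floor(log2(674)) + 1 = 10
leading_zeros = num_bits - 1 = 9
binary(674) = 1010100010

Elias gamma(674) = '000000000' + '1010100010' = 0000000001010100010 (19 bits)


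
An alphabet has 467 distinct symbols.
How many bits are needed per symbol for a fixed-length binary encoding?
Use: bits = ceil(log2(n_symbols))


log2(467) = 8.8673
Bracket: 2^8 = 256 < 467 <= 2^9 = 512
So ceil(log2(467)) = 9

bits = ceil(log2(467)) = ceil(8.8673) = 9 bits


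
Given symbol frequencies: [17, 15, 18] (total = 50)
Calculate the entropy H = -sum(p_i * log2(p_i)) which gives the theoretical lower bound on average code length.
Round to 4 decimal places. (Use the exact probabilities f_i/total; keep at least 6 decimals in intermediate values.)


Per-symbol terms -p_i * log2(p_i) with p_i = f_i/50:
  p = 17/50 = 0.340000: log2(p) = -1.556393, -p*log2(p) = 0.529174
  p = 15/50 = 0.300000: log2(p) = -1.736966, -p*log2(p) = 0.521090
  p = 18/50 = 0.360000: log2(p) = -1.473931, -p*log2(p) = 0.530615
H = 0.529174 + 0.521090 + 0.530615 = 1.580879

H = 1.5809 bits/symbol


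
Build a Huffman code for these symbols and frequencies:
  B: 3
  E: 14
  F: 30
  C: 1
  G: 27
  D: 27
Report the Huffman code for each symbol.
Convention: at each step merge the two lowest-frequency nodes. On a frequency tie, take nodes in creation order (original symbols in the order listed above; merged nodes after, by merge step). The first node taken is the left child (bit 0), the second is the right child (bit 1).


Huffman tree construction:
Step 1: Merge C(1) + B(3) = 4
Step 2: Merge (C+B)(4) + E(14) = 18
Step 3: Merge ((C+B)+E)(18) + G(27) = 45
Step 4: Merge D(27) + F(30) = 57
Step 5: Merge (((C+B)+E)+G)(45) + (D+F)(57) = 102
Read each symbol's code off the tree from the root (left child = 0, right child = 1).

Codes:
  B: 0001 (length 4)
  E: 001 (length 3)
  F: 11 (length 2)
  C: 0000 (length 4)
  G: 01 (length 2)
  D: 10 (length 2)
Average code length: 226/102 = 2.2157 bits/symbol


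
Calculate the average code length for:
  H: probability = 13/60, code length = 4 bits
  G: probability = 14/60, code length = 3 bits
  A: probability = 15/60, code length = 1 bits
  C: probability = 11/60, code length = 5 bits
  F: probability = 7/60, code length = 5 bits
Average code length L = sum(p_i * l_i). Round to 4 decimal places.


Weighted contributions p_i * l_i:
  H: (13/60) * 4 = 52/60
  G: (14/60) * 3 = 42/60
  A: (15/60) * 1 = 15/60
  C: (11/60) * 5 = 55/60
  F: (7/60) * 5 = 35/60
Sum = (52 + 42 + 15 + 55 + 35)/60 = 199/60

L = 199/60 = 3.3167 bits/symbol


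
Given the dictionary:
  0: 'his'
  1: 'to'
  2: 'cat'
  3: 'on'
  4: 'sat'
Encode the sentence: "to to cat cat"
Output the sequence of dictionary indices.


Look up each word in the dictionary:
  'to' -> 1
  'to' -> 1
  'cat' -> 2
  'cat' -> 2

Encoded: [1, 1, 2, 2]


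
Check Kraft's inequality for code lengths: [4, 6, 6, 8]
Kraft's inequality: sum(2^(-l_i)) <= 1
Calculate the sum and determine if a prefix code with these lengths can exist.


Sum = 2^(-4) + 2^(-6) + 2^(-6) + 2^(-8)
    = 0.0625 + 0.015625 + 0.015625 + 0.00390625
    = 25/256 = 0.09765625
Since 0.09765625 <= 1, Kraft's inequality IS satisfied.
A prefix code with these lengths CAN exist.

Kraft sum = 0.09765625. Satisfied.


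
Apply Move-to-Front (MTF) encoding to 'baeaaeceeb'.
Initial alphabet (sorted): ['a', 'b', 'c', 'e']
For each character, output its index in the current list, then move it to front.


MTF encoding:
'b': index 1 in ['a', 'b', 'c', 'e'] -> ['b', 'a', 'c', 'e']
'a': index 1 in ['b', 'a', 'c', 'e'] -> ['a', 'b', 'c', 'e']
'e': index 3 in ['a', 'b', 'c', 'e'] -> ['e', 'a', 'b', 'c']
'a': index 1 in ['e', 'a', 'b', 'c'] -> ['a', 'e', 'b', 'c']
'a': index 0 in ['a', 'e', 'b', 'c'] -> ['a', 'e', 'b', 'c']
'e': index 1 in ['a', 'e', 'b', 'c'] -> ['e', 'a', 'b', 'c']
'c': index 3 in ['e', 'a', 'b', 'c'] -> ['c', 'e', 'a', 'b']
'e': index 1 in ['c', 'e', 'a', 'b'] -> ['e', 'c', 'a', 'b']
'e': index 0 in ['e', 'c', 'a', 'b'] -> ['e', 'c', 'a', 'b']
'b': index 3 in ['e', 'c', 'a', 'b'] -> ['b', 'e', 'c', 'a']


Output: [1, 1, 3, 1, 0, 1, 3, 1, 0, 3]


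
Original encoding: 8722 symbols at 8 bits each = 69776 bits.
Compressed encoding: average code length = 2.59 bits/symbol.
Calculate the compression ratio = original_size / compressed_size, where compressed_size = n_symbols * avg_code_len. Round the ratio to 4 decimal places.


original_size = n_symbols * orig_bits = 8722 * 8 = 69776 bits
compressed_size = n_symbols * avg_code_len = 8722 * 2.59 = 22589.98 bits
ratio = original_size / compressed_size = 69776 / 22589.98 = 3.0888

Compression ratio = 3.0888


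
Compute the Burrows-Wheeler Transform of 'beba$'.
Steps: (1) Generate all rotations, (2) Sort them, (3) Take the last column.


Rotations (sorted):
  0: $beba -> last char: a
  1: a$beb -> last char: b
  2: ba$be -> last char: e
  3: beba$ -> last char: $
  4: eba$b -> last char: b


BWT = abe$b


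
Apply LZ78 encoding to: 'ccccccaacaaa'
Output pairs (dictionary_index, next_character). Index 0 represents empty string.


LZ78 encoding steps:
Dictionary: {0: ''}
Step 1: w='' (idx 0), next='c' -> output (0, 'c'), add 'c' as idx 1
Step 2: w='c' (idx 1), next='c' -> output (1, 'c'), add 'cc' as idx 2
Step 3: w='cc' (idx 2), next='c' -> output (2, 'c'), add 'ccc' as idx 3
Step 4: w='' (idx 0), next='a' -> output (0, 'a'), add 'a' as idx 4
Step 5: w='a' (idx 4), next='c' -> output (4, 'c'), add 'ac' as idx 5
Step 6: w='a' (idx 4), next='a' -> output (4, 'a'), add 'aa' as idx 6
Step 7: w='a' (idx 4), end of input -> output (4, '')


Encoded: [(0, 'c'), (1, 'c'), (2, 'c'), (0, 'a'), (4, 'c'), (4, 'a'), (4, '')]


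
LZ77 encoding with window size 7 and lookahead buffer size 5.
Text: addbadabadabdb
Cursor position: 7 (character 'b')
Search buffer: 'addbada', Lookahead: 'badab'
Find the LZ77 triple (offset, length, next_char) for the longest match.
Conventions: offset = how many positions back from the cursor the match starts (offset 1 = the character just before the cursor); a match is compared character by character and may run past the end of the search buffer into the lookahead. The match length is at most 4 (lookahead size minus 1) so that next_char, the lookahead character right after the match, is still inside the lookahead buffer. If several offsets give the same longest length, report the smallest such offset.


Try each offset into the search buffer:
  offset=1 (pos 6, char 'a'): match length 0
  offset=2 (pos 5, char 'd'): match length 0
  offset=3 (pos 4, char 'a'): match length 0
  offset=4 (pos 3, char 'b'): match length 4
  offset=5 (pos 2, char 'd'): match length 0
  offset=6 (pos 1, char 'd'): match length 0
  offset=7 (pos 0, char 'a'): match length 0
Longest match has length 4 at offset 4.
next_char = character at position 7 + 4 = 11 -> 'b'

Best match: offset=4, length=4 (matching 'bada' starting at position 3)
LZ77 triple: (4, 4, 'b')


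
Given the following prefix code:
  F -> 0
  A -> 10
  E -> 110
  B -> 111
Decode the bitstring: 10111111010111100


Decoding step by step:
Bits 10 -> A
Bits 111 -> B
Bits 111 -> B
Bits 0 -> F
Bits 10 -> A
Bits 111 -> B
Bits 10 -> A
Bits 0 -> F


Decoded message: ABBFABAF


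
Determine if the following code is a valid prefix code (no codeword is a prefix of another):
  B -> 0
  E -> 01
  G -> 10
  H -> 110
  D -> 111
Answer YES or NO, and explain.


Checking each pair (does one codeword prefix another?):
  B='0' vs E='01': prefix -- VIOLATION

NO -- this is NOT a valid prefix code. B (0) is a prefix of E (01).


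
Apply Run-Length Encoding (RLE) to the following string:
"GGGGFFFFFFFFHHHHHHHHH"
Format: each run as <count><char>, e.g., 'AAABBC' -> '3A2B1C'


Scanning runs left to right:
  i=0: run of 'G' x 4 -> '4G'
  i=4: run of 'F' x 8 -> '8F'
  i=12: run of 'H' x 9 -> '9H'

RLE = 4G8F9H


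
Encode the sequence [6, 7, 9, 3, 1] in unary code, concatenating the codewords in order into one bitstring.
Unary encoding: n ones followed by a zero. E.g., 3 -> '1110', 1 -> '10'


Encode each number as n ones followed by a terminating 0:
  6 -> 1111110 (7 bits)
  7 -> 11111110 (8 bits)
  9 -> 1111111110 (10 bits)
  3 -> 1110 (4 bits)
  1 -> 10 (2 bits)
Total length = 7 + 8 + 10 + 4 + 2 = 31 bits.

Unary([6, 7, 9, 3, 1]) = 1111110111111101111111110111010 (31 bits)


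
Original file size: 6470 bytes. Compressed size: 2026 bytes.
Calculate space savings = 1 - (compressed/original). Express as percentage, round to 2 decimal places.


ratio = compressed/original = 2026/6470 = 0.313138
savings = 1 - ratio = 1 - 0.313138 = 0.686862
as a percentage: 0.686862 * 100 = 68.69%

Space savings = 1 - 2026/6470 = 68.69%


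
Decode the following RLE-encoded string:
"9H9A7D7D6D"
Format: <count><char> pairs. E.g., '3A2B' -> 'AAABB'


Expanding each <count><char> pair:
  9H -> 'HHHHHHHHH'
  9A -> 'AAAAAAAAA'
  7D -> 'DDDDDDD'
  7D -> 'DDDDDDD'
  6D -> 'DDDDDD'

Decoded = HHHHHHHHHAAAAAAAAADDDDDDDDDDDDDDDDDDDD


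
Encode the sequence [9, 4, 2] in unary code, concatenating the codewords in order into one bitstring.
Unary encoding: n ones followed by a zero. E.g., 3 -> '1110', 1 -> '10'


Encode each number as n ones followed by a terminating 0:
  9 -> 1111111110 (10 bits)
  4 -> 11110 (5 bits)
  2 -> 110 (3 bits)
Total length = 10 + 5 + 3 = 18 bits.

Unary([9, 4, 2]) = 111111111011110110 (18 bits)


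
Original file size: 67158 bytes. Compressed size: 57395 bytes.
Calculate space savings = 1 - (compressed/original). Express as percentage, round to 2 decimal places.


ratio = compressed/original = 57395/67158 = 0.854626
savings = 1 - ratio = 1 - 0.854626 = 0.145374
as a percentage: 0.145374 * 100 = 14.54%

Space savings = 1 - 57395/67158 = 14.54%


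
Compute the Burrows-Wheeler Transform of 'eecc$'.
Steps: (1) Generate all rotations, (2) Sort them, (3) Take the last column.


Rotations (sorted):
  0: $eecc -> last char: c
  1: c$eec -> last char: c
  2: cc$ee -> last char: e
  3: ecc$e -> last char: e
  4: eecc$ -> last char: $


BWT = ccee$


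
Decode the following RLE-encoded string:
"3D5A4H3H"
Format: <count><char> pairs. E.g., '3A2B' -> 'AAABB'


Expanding each <count><char> pair:
  3D -> 'DDD'
  5A -> 'AAAAA'
  4H -> 'HHHH'
  3H -> 'HHH'

Decoded = DDDAAAAAHHHHHHH


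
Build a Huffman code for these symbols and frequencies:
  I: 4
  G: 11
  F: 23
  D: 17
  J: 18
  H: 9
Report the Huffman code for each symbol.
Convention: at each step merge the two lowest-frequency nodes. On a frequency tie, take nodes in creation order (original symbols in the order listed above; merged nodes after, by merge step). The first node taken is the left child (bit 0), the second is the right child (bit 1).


Huffman tree construction:
Step 1: Merge I(4) + H(9) = 13
Step 2: Merge G(11) + (I+H)(13) = 24
Step 3: Merge D(17) + J(18) = 35
Step 4: Merge F(23) + (G+(I+H))(24) = 47
Step 5: Merge (D+J)(35) + (F+(G+(I+H)))(47) = 82
Read each symbol's code off the tree from the root (left child = 0, right child = 1).

Codes:
  I: 1110 (length 4)
  G: 110 (length 3)
  F: 10 (length 2)
  D: 00 (length 2)
  J: 01 (length 2)
  H: 1111 (length 4)
Average code length: 201/82 = 2.4512 bits/symbol


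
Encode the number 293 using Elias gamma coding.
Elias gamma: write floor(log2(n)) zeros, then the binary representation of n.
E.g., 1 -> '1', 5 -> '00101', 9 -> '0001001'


num_bits = floor(log2(293)) + 1 = 9
leading_zeros = num_bits - 1 = 8
binary(293) = 100100101

Elias gamma(293) = '00000000' + '100100101' = 00000000100100101 (17 bits)


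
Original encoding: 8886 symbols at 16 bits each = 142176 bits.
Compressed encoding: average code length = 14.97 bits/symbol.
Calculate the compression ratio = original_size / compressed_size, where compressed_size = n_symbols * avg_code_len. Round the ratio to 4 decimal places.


original_size = n_symbols * orig_bits = 8886 * 16 = 142176 bits
compressed_size = n_symbols * avg_code_len = 8886 * 14.97 = 133023.42 bits
ratio = original_size / compressed_size = 142176 / 133023.42 = 1.0688

Compression ratio = 1.0688


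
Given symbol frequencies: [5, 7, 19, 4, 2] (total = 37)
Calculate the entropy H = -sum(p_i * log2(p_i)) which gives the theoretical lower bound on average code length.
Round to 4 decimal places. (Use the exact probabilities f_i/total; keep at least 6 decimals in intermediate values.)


Per-symbol terms -p_i * log2(p_i) with p_i = f_i/37:
  p = 5/37 = 0.135135: log2(p) = -2.887525, -p*log2(p) = 0.390206
  p = 7/37 = 0.189189: log2(p) = -2.402098, -p*log2(p) = 0.454451
  p = 19/37 = 0.513514: log2(p) = -0.961526, -p*log2(p) = 0.493757
  p = 4/37 = 0.108108: log2(p) = -3.209453, -p*log2(p) = 0.346968
  p = 2/37 = 0.054054: log2(p) = -4.209453, -p*log2(p) = 0.227538
H = 0.390206 + 0.454451 + 0.493757 + 0.346968 + 0.227538 = 1.912920

H = 1.9129 bits/symbol


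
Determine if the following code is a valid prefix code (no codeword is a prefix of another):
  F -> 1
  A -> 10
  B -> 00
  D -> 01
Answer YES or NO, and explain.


Checking each pair (does one codeword prefix another?):
  F='1' vs A='10': prefix -- VIOLATION

NO -- this is NOT a valid prefix code. F (1) is a prefix of A (10).


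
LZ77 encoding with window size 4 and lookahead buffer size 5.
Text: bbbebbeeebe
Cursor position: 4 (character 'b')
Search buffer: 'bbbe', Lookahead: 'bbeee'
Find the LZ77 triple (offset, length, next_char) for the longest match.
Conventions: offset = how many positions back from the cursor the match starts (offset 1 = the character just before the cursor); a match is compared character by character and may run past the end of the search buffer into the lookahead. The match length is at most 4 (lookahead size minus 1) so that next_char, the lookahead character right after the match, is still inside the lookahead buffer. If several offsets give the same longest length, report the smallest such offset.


Try each offset into the search buffer:
  offset=1 (pos 3, char 'e'): match length 0
  offset=2 (pos 2, char 'b'): match length 1
  offset=3 (pos 1, char 'b'): match length 3
  offset=4 (pos 0, char 'b'): match length 2
Longest match has length 3 at offset 3.
next_char = character at position 4 + 3 = 7 -> 'e'

Best match: offset=3, length=3 (matching 'bbe' starting at position 1)
LZ77 triple: (3, 3, 'e')


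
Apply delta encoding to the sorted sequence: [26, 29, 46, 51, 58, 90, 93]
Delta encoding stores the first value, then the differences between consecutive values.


First value: 26
Deltas:
  29 - 26 = 3
  46 - 29 = 17
  51 - 46 = 5
  58 - 51 = 7
  90 - 58 = 32
  93 - 90 = 3


Delta encoded: [26, 3, 17, 5, 7, 32, 3]


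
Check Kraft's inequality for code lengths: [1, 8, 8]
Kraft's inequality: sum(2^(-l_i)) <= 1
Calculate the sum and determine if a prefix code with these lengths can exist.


Sum = 2^(-1) + 2^(-8) + 2^(-8)
    = 0.5 + 0.00390625 + 0.00390625
    = 130/256 = 0.5078125
Since 0.5078125 <= 1, Kraft's inequality IS satisfied.
A prefix code with these lengths CAN exist.

Kraft sum = 0.5078125. Satisfied.


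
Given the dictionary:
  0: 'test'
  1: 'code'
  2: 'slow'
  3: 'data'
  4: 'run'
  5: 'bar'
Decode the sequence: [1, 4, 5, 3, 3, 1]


Look up each index in the dictionary:
  1 -> 'code'
  4 -> 'run'
  5 -> 'bar'
  3 -> 'data'
  3 -> 'data'
  1 -> 'code'

Decoded: "code run bar data data code"


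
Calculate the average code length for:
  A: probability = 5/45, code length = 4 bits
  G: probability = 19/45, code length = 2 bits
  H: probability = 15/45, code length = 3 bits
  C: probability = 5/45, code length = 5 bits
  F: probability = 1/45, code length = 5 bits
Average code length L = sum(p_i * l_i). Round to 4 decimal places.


Weighted contributions p_i * l_i:
  A: (5/45) * 4 = 20/45
  G: (19/45) * 2 = 38/45
  H: (15/45) * 3 = 45/45
  C: (5/45) * 5 = 25/45
  F: (1/45) * 5 = 5/45
Sum = (20 + 38 + 45 + 25 + 5)/45 = 133/45

L = 133/45 = 2.9556 bits/symbol


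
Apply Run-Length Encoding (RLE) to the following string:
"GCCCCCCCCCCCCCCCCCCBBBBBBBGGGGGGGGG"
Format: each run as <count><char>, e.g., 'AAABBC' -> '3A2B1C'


Scanning runs left to right:
  i=0: run of 'G' x 1 -> '1G'
  i=1: run of 'C' x 18 -> '18C'
  i=19: run of 'B' x 7 -> '7B'
  i=26: run of 'G' x 9 -> '9G'

RLE = 1G18C7B9G


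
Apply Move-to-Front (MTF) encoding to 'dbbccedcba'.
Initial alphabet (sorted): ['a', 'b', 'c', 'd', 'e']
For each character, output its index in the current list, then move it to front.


MTF encoding:
'd': index 3 in ['a', 'b', 'c', 'd', 'e'] -> ['d', 'a', 'b', 'c', 'e']
'b': index 2 in ['d', 'a', 'b', 'c', 'e'] -> ['b', 'd', 'a', 'c', 'e']
'b': index 0 in ['b', 'd', 'a', 'c', 'e'] -> ['b', 'd', 'a', 'c', 'e']
'c': index 3 in ['b', 'd', 'a', 'c', 'e'] -> ['c', 'b', 'd', 'a', 'e']
'c': index 0 in ['c', 'b', 'd', 'a', 'e'] -> ['c', 'b', 'd', 'a', 'e']
'e': index 4 in ['c', 'b', 'd', 'a', 'e'] -> ['e', 'c', 'b', 'd', 'a']
'd': index 3 in ['e', 'c', 'b', 'd', 'a'] -> ['d', 'e', 'c', 'b', 'a']
'c': index 2 in ['d', 'e', 'c', 'b', 'a'] -> ['c', 'd', 'e', 'b', 'a']
'b': index 3 in ['c', 'd', 'e', 'b', 'a'] -> ['b', 'c', 'd', 'e', 'a']
'a': index 4 in ['b', 'c', 'd', 'e', 'a'] -> ['a', 'b', 'c', 'd', 'e']


Output: [3, 2, 0, 3, 0, 4, 3, 2, 3, 4]


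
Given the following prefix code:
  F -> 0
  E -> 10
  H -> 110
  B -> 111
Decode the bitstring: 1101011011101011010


Decoding step by step:
Bits 110 -> H
Bits 10 -> E
Bits 110 -> H
Bits 111 -> B
Bits 0 -> F
Bits 10 -> E
Bits 110 -> H
Bits 10 -> E


Decoded message: HEHBFEHE


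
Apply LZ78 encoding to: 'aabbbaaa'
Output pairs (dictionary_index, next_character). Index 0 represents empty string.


LZ78 encoding steps:
Dictionary: {0: ''}
Step 1: w='' (idx 0), next='a' -> output (0, 'a'), add 'a' as idx 1
Step 2: w='a' (idx 1), next='b' -> output (1, 'b'), add 'ab' as idx 2
Step 3: w='' (idx 0), next='b' -> output (0, 'b'), add 'b' as idx 3
Step 4: w='b' (idx 3), next='a' -> output (3, 'a'), add 'ba' as idx 4
Step 5: w='a' (idx 1), next='a' -> output (1, 'a'), add 'aa' as idx 5


Encoded: [(0, 'a'), (1, 'b'), (0, 'b'), (3, 'a'), (1, 'a')]


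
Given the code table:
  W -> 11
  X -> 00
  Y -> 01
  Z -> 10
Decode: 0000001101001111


Decoding:
00 -> X
00 -> X
00 -> X
11 -> W
01 -> Y
00 -> X
11 -> W
11 -> W


Result: XXXWYXWW


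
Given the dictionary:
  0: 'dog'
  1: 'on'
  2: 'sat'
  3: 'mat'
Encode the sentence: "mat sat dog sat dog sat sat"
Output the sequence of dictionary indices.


Look up each word in the dictionary:
  'mat' -> 3
  'sat' -> 2
  'dog' -> 0
  'sat' -> 2
  'dog' -> 0
  'sat' -> 2
  'sat' -> 2

Encoded: [3, 2, 0, 2, 0, 2, 2]


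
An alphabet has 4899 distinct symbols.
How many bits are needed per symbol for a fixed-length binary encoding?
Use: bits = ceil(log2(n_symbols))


log2(4899) = 12.2583
Bracket: 2^12 = 4096 < 4899 <= 2^13 = 8192
So ceil(log2(4899)) = 13

bits = ceil(log2(4899)) = ceil(12.2583) = 13 bits


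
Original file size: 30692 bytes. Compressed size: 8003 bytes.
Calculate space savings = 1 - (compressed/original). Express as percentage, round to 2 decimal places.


ratio = compressed/original = 8003/30692 = 0.260752
savings = 1 - ratio = 1 - 0.260752 = 0.739248
as a percentage: 0.739248 * 100 = 73.92%

Space savings = 1 - 8003/30692 = 73.92%


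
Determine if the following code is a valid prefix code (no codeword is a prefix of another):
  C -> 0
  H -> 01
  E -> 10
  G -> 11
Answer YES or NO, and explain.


Checking each pair (does one codeword prefix another?):
  C='0' vs H='01': prefix -- VIOLATION

NO -- this is NOT a valid prefix code. C (0) is a prefix of H (01).


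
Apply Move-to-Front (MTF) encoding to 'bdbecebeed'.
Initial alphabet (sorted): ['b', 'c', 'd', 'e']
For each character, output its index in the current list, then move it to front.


MTF encoding:
'b': index 0 in ['b', 'c', 'd', 'e'] -> ['b', 'c', 'd', 'e']
'd': index 2 in ['b', 'c', 'd', 'e'] -> ['d', 'b', 'c', 'e']
'b': index 1 in ['d', 'b', 'c', 'e'] -> ['b', 'd', 'c', 'e']
'e': index 3 in ['b', 'd', 'c', 'e'] -> ['e', 'b', 'd', 'c']
'c': index 3 in ['e', 'b', 'd', 'c'] -> ['c', 'e', 'b', 'd']
'e': index 1 in ['c', 'e', 'b', 'd'] -> ['e', 'c', 'b', 'd']
'b': index 2 in ['e', 'c', 'b', 'd'] -> ['b', 'e', 'c', 'd']
'e': index 1 in ['b', 'e', 'c', 'd'] -> ['e', 'b', 'c', 'd']
'e': index 0 in ['e', 'b', 'c', 'd'] -> ['e', 'b', 'c', 'd']
'd': index 3 in ['e', 'b', 'c', 'd'] -> ['d', 'e', 'b', 'c']


Output: [0, 2, 1, 3, 3, 1, 2, 1, 0, 3]


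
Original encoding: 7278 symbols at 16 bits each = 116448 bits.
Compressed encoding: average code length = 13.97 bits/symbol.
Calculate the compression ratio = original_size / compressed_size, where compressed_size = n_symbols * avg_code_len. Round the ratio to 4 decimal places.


original_size = n_symbols * orig_bits = 7278 * 16 = 116448 bits
compressed_size = n_symbols * avg_code_len = 7278 * 13.97 = 101673.66 bits
ratio = original_size / compressed_size = 116448 / 101673.66 = 1.1453

Compression ratio = 1.1453


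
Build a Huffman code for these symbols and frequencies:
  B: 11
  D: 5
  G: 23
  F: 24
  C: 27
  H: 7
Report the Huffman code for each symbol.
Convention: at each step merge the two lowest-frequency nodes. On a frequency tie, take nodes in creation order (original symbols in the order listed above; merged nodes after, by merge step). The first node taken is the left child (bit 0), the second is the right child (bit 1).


Huffman tree construction:
Step 1: Merge D(5) + H(7) = 12
Step 2: Merge B(11) + (D+H)(12) = 23
Step 3: Merge G(23) + (B+(D+H))(23) = 46
Step 4: Merge F(24) + C(27) = 51
Step 5: Merge (G+(B+(D+H)))(46) + (F+C)(51) = 97
Read each symbol's code off the tree from the root (left child = 0, right child = 1).

Codes:
  B: 010 (length 3)
  D: 0110 (length 4)
  G: 00 (length 2)
  F: 10 (length 2)
  C: 11 (length 2)
  H: 0111 (length 4)
Average code length: 229/97 = 2.3608 bits/symbol


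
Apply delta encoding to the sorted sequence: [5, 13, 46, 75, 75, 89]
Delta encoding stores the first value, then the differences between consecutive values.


First value: 5
Deltas:
  13 - 5 = 8
  46 - 13 = 33
  75 - 46 = 29
  75 - 75 = 0
  89 - 75 = 14


Delta encoded: [5, 8, 33, 29, 0, 14]


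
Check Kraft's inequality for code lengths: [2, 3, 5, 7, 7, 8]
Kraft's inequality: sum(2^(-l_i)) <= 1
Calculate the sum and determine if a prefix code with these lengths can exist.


Sum = 2^(-2) + 2^(-3) + 2^(-5) + 2^(-7) + 2^(-7) + 2^(-8)
    = 0.25 + 0.125 + 0.03125 + 0.0078125 + 0.0078125 + 0.00390625
    = 109/256 = 0.42578125
Since 0.42578125 <= 1, Kraft's inequality IS satisfied.
A prefix code with these lengths CAN exist.

Kraft sum = 0.42578125. Satisfied.


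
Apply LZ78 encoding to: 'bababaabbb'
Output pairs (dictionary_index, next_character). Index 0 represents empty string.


LZ78 encoding steps:
Dictionary: {0: ''}
Step 1: w='' (idx 0), next='b' -> output (0, 'b'), add 'b' as idx 1
Step 2: w='' (idx 0), next='a' -> output (0, 'a'), add 'a' as idx 2
Step 3: w='b' (idx 1), next='a' -> output (1, 'a'), add 'ba' as idx 3
Step 4: w='ba' (idx 3), next='a' -> output (3, 'a'), add 'baa' as idx 4
Step 5: w='b' (idx 1), next='b' -> output (1, 'b'), add 'bb' as idx 5
Step 6: w='b' (idx 1), end of input -> output (1, '')


Encoded: [(0, 'b'), (0, 'a'), (1, 'a'), (3, 'a'), (1, 'b'), (1, '')]


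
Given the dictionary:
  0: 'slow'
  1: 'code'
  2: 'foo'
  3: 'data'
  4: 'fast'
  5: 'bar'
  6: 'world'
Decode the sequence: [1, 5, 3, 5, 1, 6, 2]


Look up each index in the dictionary:
  1 -> 'code'
  5 -> 'bar'
  3 -> 'data'
  5 -> 'bar'
  1 -> 'code'
  6 -> 'world'
  2 -> 'foo'

Decoded: "code bar data bar code world foo"


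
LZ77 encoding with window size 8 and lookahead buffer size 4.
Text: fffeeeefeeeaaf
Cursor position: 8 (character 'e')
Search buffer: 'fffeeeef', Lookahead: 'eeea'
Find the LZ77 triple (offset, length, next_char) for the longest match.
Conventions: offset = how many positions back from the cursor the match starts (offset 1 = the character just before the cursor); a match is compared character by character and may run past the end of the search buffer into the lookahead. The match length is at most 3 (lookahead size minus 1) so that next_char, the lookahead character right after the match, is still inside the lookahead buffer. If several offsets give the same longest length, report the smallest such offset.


Try each offset into the search buffer:
  offset=1 (pos 7, char 'f'): match length 0
  offset=2 (pos 6, char 'e'): match length 1
  offset=3 (pos 5, char 'e'): match length 2
  offset=4 (pos 4, char 'e'): match length 3
  offset=5 (pos 3, char 'e'): match length 3
  offset=6 (pos 2, char 'f'): match length 0
  offset=7 (pos 1, char 'f'): match length 0
  offset=8 (pos 0, char 'f'): match length 0
Longest match has length 3, found at offsets 4, 5; take the smallest, offset 4.
next_char = character at position 8 + 3 = 11 -> 'a'

Best match: offset=4, length=3 (matching 'eee' starting at position 4)
LZ77 triple: (4, 3, 'a')


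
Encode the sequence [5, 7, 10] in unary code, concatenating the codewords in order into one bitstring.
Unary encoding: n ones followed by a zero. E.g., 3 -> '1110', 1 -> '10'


Encode each number as n ones followed by a terminating 0:
  5 -> 111110 (6 bits)
  7 -> 11111110 (8 bits)
  10 -> 11111111110 (11 bits)
Total length = 6 + 8 + 11 = 25 bits.

Unary([5, 7, 10]) = 1111101111111011111111110 (25 bits)


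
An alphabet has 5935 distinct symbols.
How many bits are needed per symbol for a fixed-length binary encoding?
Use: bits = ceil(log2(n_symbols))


log2(5935) = 12.535
Bracket: 2^12 = 4096 < 5935 <= 2^13 = 8192
So ceil(log2(5935)) = 13

bits = ceil(log2(5935)) = ceil(12.535) = 13 bits


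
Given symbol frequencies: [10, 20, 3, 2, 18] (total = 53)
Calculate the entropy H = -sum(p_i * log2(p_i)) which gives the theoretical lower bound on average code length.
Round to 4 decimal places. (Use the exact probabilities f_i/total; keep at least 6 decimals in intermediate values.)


Per-symbol terms -p_i * log2(p_i) with p_i = f_i/53:
  p = 10/53 = 0.188679: log2(p) = -2.405992, -p*log2(p) = 0.453961
  p = 20/53 = 0.377358: log2(p) = -1.405992, -p*log2(p) = 0.530563
  p = 3/53 = 0.056604: log2(p) = -4.142958, -p*log2(p) = 0.234507
  p = 2/53 = 0.037736: log2(p) = -4.727920, -p*log2(p) = 0.178412
  p = 18/53 = 0.339623: log2(p) = -1.557995, -p*log2(p) = 0.529131
H = 0.453961 + 0.530563 + 0.234507 + 0.178412 + 0.529131 = 1.926574

H = 1.9266 bits/symbol


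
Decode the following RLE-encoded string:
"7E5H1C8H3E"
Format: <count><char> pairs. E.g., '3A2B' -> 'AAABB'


Expanding each <count><char> pair:
  7E -> 'EEEEEEE'
  5H -> 'HHHHH'
  1C -> 'C'
  8H -> 'HHHHHHHH'
  3E -> 'EEE'

Decoded = EEEEEEEHHHHHCHHHHHHHHEEE


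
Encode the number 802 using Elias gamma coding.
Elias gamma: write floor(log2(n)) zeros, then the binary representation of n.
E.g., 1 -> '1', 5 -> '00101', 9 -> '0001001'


num_bits = floor(log2(802)) + 1 = 10
leading_zeros = num_bits - 1 = 9
binary(802) = 1100100010

Elias gamma(802) = '000000000' + '1100100010' = 0000000001100100010 (19 bits)


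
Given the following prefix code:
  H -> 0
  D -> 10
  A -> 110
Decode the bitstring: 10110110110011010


Decoding step by step:
Bits 10 -> D
Bits 110 -> A
Bits 110 -> A
Bits 110 -> A
Bits 0 -> H
Bits 110 -> A
Bits 10 -> D


Decoded message: DAAAHAD


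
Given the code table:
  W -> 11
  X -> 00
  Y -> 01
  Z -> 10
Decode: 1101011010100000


Decoding:
11 -> W
01 -> Y
01 -> Y
10 -> Z
10 -> Z
10 -> Z
00 -> X
00 -> X


Result: WYYZZZXX


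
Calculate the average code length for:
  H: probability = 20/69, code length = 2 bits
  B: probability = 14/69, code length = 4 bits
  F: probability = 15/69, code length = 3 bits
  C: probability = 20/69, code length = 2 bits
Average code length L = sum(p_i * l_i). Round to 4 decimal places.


Weighted contributions p_i * l_i:
  H: (20/69) * 2 = 40/69
  B: (14/69) * 4 = 56/69
  F: (15/69) * 3 = 45/69
  C: (20/69) * 2 = 40/69
Sum = (40 + 56 + 45 + 40)/69 = 181/69

L = 181/69 = 2.6232 bits/symbol


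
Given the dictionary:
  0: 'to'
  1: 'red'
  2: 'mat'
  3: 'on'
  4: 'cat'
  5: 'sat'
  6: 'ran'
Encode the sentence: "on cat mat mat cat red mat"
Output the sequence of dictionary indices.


Look up each word in the dictionary:
  'on' -> 3
  'cat' -> 4
  'mat' -> 2
  'mat' -> 2
  'cat' -> 4
  'red' -> 1
  'mat' -> 2

Encoded: [3, 4, 2, 2, 4, 1, 2]


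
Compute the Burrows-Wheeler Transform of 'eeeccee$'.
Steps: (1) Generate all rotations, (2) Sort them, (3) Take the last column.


Rotations (sorted):
  0: $eeeccee -> last char: e
  1: ccee$eee -> last char: e
  2: cee$eeec -> last char: c
  3: e$eeecce -> last char: e
  4: eccee$ee -> last char: e
  5: ee$eeecc -> last char: c
  6: eeccee$e -> last char: e
  7: eeeccee$ -> last char: $


BWT = eeceece$
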